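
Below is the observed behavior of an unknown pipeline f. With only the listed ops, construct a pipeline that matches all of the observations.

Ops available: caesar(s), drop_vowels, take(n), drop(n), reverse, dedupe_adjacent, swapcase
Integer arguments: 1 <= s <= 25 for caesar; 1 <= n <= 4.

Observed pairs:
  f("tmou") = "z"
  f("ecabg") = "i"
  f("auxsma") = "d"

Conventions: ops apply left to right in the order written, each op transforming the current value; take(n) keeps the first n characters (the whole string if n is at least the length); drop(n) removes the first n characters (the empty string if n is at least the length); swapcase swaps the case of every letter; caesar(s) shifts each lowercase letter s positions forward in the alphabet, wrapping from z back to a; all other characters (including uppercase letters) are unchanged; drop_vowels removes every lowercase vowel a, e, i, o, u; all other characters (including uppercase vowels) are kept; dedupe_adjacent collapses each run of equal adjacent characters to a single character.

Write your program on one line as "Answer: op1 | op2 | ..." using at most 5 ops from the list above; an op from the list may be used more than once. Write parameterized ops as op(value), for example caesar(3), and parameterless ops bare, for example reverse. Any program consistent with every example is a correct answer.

caesar(14) | reverse | take(4) | drop(3) | caesar(18)

Check, running the answer program on each example:
  "tmou" -> "haci" -> "icah" -> "icah" -> "h" -> "z"
  "ecabg" -> "sqopu" -> "upoqs" -> "upoq" -> "q" -> "i"
  "auxsma" -> "oilgao" -> "oaglio" -> "oagl" -> "l" -> "d"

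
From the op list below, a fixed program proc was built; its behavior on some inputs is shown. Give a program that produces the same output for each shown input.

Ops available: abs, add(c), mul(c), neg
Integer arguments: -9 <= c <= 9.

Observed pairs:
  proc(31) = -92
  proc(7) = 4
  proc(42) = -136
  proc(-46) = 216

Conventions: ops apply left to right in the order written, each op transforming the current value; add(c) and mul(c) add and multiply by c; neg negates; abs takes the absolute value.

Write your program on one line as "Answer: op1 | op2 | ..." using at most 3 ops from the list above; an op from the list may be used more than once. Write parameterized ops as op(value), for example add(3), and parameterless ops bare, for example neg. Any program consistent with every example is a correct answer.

add(-8) | mul(-4)

Check, running the answer program on each example:
  31 -> 23 -> -92
  7 -> -1 -> 4
  42 -> 34 -> -136
  -46 -> -54 -> 216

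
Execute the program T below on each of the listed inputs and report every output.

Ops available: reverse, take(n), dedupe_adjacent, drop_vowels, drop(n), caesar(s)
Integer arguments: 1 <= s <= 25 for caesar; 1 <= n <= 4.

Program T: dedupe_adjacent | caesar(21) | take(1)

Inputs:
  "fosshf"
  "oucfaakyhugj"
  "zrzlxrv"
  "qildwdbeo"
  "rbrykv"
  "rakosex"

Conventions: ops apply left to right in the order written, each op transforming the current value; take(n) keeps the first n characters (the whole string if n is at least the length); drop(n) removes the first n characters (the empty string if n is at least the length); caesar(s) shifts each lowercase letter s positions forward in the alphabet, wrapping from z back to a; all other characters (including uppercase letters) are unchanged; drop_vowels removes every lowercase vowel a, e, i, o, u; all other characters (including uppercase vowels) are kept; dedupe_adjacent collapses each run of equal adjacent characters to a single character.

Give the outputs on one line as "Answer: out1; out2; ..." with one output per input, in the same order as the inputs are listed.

"a"; "j"; "u"; "l"; "m"; "m"

Execution, op by op:
  "fosshf" -> "foshf" -> "ajnca" -> "a"
  "oucfaakyhugj" -> "oucfakyhugj" -> "jpxavftcpbe" -> "j"
  "zrzlxrv" -> "zrzlxrv" -> "umugsmq" -> "u"
  "qildwdbeo" -> "qildwdbeo" -> "ldgyrywzj" -> "l"
  "rbrykv" -> "rbrykv" -> "mwmtfq" -> "m"
  "rakosex" -> "rakosex" -> "mvfjnzs" -> "m"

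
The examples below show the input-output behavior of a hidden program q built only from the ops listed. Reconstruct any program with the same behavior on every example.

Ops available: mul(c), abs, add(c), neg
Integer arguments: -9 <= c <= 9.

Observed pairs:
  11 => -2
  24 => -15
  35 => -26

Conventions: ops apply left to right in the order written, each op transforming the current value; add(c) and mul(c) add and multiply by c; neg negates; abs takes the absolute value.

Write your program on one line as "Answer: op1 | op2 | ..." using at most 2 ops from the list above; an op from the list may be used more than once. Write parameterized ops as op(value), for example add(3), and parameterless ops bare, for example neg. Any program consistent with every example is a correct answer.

neg | add(9)

Check, running the answer program on each example:
  11 -> -11 -> -2
  24 -> -24 -> -15
  35 -> -35 -> -26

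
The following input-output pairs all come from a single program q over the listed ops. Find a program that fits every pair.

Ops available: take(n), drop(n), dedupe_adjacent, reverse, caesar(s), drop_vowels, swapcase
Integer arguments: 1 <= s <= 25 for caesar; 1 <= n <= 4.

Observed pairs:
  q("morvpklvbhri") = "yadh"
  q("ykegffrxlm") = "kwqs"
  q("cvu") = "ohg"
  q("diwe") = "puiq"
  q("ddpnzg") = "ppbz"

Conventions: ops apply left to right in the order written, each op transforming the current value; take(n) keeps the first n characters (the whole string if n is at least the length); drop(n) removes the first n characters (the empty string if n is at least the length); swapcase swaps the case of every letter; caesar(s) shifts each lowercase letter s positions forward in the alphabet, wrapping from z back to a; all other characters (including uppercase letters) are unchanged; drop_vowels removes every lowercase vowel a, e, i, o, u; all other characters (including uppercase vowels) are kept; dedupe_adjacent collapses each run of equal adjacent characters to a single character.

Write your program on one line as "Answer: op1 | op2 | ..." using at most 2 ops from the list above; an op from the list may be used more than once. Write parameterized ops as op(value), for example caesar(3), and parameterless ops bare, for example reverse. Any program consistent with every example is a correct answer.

caesar(12) | take(4)

Check, running the answer program on each example:
  "morvpklvbhri" -> "yadhbwxhntdu" -> "yadh"
  "ykegffrxlm" -> "kwqsrrdjxy" -> "kwqs"
  "cvu" -> "ohg" -> "ohg"
  "diwe" -> "puiq" -> "puiq"
  "ddpnzg" -> "ppbzls" -> "ppbz"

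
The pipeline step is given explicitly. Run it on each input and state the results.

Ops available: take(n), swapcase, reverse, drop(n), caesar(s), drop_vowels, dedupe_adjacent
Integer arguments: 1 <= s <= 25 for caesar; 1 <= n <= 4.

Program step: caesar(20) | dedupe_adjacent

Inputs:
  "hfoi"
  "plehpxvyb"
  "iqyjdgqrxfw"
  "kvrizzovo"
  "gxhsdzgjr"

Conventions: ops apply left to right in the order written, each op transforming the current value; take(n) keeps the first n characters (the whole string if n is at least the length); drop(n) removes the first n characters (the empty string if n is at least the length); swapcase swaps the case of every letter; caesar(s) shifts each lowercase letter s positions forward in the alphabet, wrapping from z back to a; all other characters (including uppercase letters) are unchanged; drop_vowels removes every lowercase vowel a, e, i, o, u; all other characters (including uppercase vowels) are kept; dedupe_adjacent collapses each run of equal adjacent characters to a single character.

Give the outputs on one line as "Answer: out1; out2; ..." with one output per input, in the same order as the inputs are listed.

Execution, op by op:
  "hfoi" -> "bzic" -> "bzic"
  "plehpxvyb" -> "jfybjrpsv" -> "jfybjrpsv"
  "iqyjdgqrxfw" -> "cksdxaklrzq" -> "cksdxaklrzq"
  "kvrizzovo" -> "eplcttipi" -> "eplctipi"
  "gxhsdzgjr" -> "arbmxtadl" -> "arbmxtadl"

"bzic"; "jfybjrpsv"; "cksdxaklrzq"; "eplctipi"; "arbmxtadl"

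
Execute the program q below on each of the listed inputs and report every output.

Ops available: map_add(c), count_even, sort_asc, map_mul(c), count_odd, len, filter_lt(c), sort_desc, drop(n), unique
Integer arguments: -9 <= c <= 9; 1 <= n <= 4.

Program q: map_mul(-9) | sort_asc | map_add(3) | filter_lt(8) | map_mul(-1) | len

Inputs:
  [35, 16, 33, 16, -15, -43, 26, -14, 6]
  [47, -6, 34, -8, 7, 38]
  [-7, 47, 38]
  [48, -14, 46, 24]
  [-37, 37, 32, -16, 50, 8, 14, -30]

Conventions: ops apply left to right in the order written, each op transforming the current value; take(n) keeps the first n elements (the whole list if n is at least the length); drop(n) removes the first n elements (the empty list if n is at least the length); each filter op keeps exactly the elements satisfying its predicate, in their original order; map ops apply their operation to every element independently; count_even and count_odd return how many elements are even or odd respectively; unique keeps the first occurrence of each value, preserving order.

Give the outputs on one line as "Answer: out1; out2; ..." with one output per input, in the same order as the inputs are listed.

Execution, op by op:
  [35, 16, 33, 16, -15, -43, 26, -14, 6] -> [-315, -144, -297, -144, 135, 387, -234, 126, -54] -> [-315, -297, -234, -144, -144, -54, 126, 135, 387] -> [-312, -294, -231, -141, -141, -51, 129, 138, 390] -> [-312, -294, -231, -141, -141, -51] -> [312, 294, 231, 141, 141, 51] -> 6
  [47, -6, 34, -8, 7, 38] -> [-423, 54, -306, 72, -63, -342] -> [-423, -342, -306, -63, 54, 72] -> [-420, -339, -303, -60, 57, 75] -> [-420, -339, -303, -60] -> [420, 339, 303, 60] -> 4
  [-7, 47, 38] -> [63, -423, -342] -> [-423, -342, 63] -> [-420, -339, 66] -> [-420, -339] -> [420, 339] -> 2
  [48, -14, 46, 24] -> [-432, 126, -414, -216] -> [-432, -414, -216, 126] -> [-429, -411, -213, 129] -> [-429, -411, -213] -> [429, 411, 213] -> 3
  [-37, 37, 32, -16, 50, 8, 14, -30] -> [333, -333, -288, 144, -450, -72, -126, 270] -> [-450, -333, -288, -126, -72, 144, 270, 333] -> [-447, -330, -285, -123, -69, 147, 273, 336] -> [-447, -330, -285, -123, -69] -> [447, 330, 285, 123, 69] -> 5

6; 4; 2; 3; 5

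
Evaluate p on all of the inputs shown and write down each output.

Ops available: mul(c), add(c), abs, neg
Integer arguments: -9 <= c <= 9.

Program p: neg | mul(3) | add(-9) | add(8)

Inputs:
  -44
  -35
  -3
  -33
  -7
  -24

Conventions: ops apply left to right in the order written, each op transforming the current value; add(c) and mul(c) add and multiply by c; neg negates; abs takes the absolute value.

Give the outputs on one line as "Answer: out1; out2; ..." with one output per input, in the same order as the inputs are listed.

Execution, op by op:
  -44 -> 44 -> 132 -> 123 -> 131
  -35 -> 35 -> 105 -> 96 -> 104
  -3 -> 3 -> 9 -> 0 -> 8
  -33 -> 33 -> 99 -> 90 -> 98
  -7 -> 7 -> 21 -> 12 -> 20
  -24 -> 24 -> 72 -> 63 -> 71

131; 104; 8; 98; 20; 71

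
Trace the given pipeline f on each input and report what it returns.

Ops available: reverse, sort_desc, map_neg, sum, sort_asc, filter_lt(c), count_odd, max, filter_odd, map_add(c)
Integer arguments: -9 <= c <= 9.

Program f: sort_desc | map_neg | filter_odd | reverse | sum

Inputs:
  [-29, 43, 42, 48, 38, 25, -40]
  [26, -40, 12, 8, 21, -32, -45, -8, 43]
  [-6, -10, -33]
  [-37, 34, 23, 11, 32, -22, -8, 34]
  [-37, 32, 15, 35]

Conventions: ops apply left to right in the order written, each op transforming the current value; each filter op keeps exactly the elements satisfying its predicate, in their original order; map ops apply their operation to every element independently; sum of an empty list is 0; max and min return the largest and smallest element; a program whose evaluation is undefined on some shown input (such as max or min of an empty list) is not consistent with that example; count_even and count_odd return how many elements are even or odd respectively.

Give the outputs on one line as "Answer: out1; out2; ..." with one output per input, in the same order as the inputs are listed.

-39; -19; 33; 3; -13

Execution, op by op:
  [-29, 43, 42, 48, 38, 25, -40] -> [48, 43, 42, 38, 25, -29, -40] -> [-48, -43, -42, -38, -25, 29, 40] -> [-43, -25, 29] -> [29, -25, -43] -> -39
  [26, -40, 12, 8, 21, -32, -45, -8, 43] -> [43, 26, 21, 12, 8, -8, -32, -40, -45] -> [-43, -26, -21, -12, -8, 8, 32, 40, 45] -> [-43, -21, 45] -> [45, -21, -43] -> -19
  [-6, -10, -33] -> [-6, -10, -33] -> [6, 10, 33] -> [33] -> [33] -> 33
  [-37, 34, 23, 11, 32, -22, -8, 34] -> [34, 34, 32, 23, 11, -8, -22, -37] -> [-34, -34, -32, -23, -11, 8, 22, 37] -> [-23, -11, 37] -> [37, -11, -23] -> 3
  [-37, 32, 15, 35] -> [35, 32, 15, -37] -> [-35, -32, -15, 37] -> [-35, -15, 37] -> [37, -15, -35] -> -13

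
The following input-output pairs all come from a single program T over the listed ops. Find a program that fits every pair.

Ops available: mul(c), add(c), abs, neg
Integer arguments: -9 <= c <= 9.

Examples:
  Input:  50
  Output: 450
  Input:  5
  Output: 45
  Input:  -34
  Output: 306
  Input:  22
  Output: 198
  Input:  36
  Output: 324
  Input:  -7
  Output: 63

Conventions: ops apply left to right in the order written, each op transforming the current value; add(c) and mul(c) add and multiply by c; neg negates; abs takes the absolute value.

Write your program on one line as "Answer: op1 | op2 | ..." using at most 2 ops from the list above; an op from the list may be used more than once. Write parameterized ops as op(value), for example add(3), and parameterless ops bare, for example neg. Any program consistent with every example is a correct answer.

mul(-9) | abs

Check, running the answer program on each example:
  50 -> -450 -> 450
  5 -> -45 -> 45
  -34 -> 306 -> 306
  22 -> -198 -> 198
  36 -> -324 -> 324
  -7 -> 63 -> 63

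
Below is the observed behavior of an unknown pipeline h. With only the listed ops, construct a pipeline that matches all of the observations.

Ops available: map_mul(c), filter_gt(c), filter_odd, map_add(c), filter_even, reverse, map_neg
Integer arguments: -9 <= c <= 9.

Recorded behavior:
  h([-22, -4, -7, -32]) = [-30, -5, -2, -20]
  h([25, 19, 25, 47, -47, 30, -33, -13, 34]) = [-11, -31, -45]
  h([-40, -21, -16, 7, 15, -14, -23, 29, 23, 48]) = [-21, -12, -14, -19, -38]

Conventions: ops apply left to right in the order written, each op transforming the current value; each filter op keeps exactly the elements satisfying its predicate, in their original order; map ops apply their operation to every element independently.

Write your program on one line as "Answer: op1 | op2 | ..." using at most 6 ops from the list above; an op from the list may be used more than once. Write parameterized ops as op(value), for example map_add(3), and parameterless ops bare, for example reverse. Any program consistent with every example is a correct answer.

map_neg | reverse | filter_gt(1) | map_neg | map_add(2)

Check, running the answer program on each example:
  [-22, -4, -7, -32] -> [22, 4, 7, 32] -> [32, 7, 4, 22] -> [32, 7, 4, 22] -> [-32, -7, -4, -22] -> [-30, -5, -2, -20]
  [25, 19, 25, 47, -47, 30, -33, -13, 34] -> [-25, -19, -25, -47, 47, -30, 33, 13, -34] -> [-34, 13, 33, -30, 47, -47, -25, -19, -25] -> [13, 33, 47] -> [-13, -33, -47] -> [-11, -31, -45]
  [-40, -21, -16, 7, 15, -14, -23, 29, 23, 48] -> [40, 21, 16, -7, -15, 14, 23, -29, -23, -48] -> [-48, -23, -29, 23, 14, -15, -7, 16, 21, 40] -> [23, 14, 16, 21, 40] -> [-23, -14, -16, -21, -40] -> [-21, -12, -14, -19, -38]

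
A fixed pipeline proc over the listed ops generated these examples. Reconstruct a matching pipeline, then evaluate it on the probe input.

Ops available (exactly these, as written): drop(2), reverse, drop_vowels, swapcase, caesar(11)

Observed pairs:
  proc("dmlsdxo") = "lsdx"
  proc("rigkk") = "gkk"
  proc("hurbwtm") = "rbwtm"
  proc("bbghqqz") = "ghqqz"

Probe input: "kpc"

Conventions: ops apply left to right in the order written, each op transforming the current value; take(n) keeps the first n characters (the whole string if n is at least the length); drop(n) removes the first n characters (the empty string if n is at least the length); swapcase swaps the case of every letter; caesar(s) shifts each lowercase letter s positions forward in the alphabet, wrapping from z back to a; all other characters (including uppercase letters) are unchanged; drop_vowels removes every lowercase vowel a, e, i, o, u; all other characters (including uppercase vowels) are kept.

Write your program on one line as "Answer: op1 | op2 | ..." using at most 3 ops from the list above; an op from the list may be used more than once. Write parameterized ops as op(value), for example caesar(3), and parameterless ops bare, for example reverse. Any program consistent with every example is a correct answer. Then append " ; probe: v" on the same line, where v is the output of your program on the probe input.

drop(2) | drop_vowels ; probe: "c"

Check, running the answer program on each example:
  "dmlsdxo" -> "lsdxo" -> "lsdx"
  "rigkk" -> "gkk" -> "gkk"
  "hurbwtm" -> "rbwtm" -> "rbwtm"
  "bbghqqz" -> "ghqqz" -> "ghqqz"
  probe: "kpc" -> "c" -> "c"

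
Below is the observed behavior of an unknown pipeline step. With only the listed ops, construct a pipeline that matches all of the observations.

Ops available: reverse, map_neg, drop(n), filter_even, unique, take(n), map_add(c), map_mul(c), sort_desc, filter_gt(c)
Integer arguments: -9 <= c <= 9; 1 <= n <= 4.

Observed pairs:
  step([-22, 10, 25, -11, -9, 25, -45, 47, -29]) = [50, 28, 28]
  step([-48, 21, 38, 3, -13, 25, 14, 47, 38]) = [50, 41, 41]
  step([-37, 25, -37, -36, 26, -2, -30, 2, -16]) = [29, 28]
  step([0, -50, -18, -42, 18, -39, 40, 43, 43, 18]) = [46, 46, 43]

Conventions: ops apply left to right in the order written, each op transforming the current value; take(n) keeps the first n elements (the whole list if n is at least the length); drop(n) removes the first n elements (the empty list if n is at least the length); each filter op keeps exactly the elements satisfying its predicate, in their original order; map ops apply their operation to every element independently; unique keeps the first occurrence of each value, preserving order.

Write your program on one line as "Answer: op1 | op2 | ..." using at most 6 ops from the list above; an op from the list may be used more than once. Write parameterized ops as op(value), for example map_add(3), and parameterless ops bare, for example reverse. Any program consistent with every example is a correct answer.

map_add(-6) | map_add(9) | sort_desc | take(3) | filter_gt(9)

Check, running the answer program on each example:
  [-22, 10, 25, -11, -9, 25, -45, 47, -29] -> [-28, 4, 19, -17, -15, 19, -51, 41, -35] -> [-19, 13, 28, -8, -6, 28, -42, 50, -26] -> [50, 28, 28, 13, -6, -8, -19, -26, -42] -> [50, 28, 28] -> [50, 28, 28]
  [-48, 21, 38, 3, -13, 25, 14, 47, 38] -> [-54, 15, 32, -3, -19, 19, 8, 41, 32] -> [-45, 24, 41, 6, -10, 28, 17, 50, 41] -> [50, 41, 41, 28, 24, 17, 6, -10, -45] -> [50, 41, 41] -> [50, 41, 41]
  [-37, 25, -37, -36, 26, -2, -30, 2, -16] -> [-43, 19, -43, -42, 20, -8, -36, -4, -22] -> [-34, 28, -34, -33, 29, 1, -27, 5, -13] -> [29, 28, 5, 1, -13, -27, -33, -34, -34] -> [29, 28, 5] -> [29, 28]
  [0, -50, -18, -42, 18, -39, 40, 43, 43, 18] -> [-6, -56, -24, -48, 12, -45, 34, 37, 37, 12] -> [3, -47, -15, -39, 21, -36, 43, 46, 46, 21] -> [46, 46, 43, 21, 21, 3, -15, -36, -39, -47] -> [46, 46, 43] -> [46, 46, 43]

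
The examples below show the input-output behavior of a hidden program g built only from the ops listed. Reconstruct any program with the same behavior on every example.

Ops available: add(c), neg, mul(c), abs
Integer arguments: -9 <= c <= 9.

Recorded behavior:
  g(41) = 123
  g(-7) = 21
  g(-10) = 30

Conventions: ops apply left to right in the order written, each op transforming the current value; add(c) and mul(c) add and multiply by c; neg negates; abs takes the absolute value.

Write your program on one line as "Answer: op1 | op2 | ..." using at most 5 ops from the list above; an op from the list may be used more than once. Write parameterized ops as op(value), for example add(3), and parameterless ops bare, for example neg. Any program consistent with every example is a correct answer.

neg | mul(3) | neg | abs

Check, running the answer program on each example:
  41 -> -41 -> -123 -> 123 -> 123
  -7 -> 7 -> 21 -> -21 -> 21
  -10 -> 10 -> 30 -> -30 -> 30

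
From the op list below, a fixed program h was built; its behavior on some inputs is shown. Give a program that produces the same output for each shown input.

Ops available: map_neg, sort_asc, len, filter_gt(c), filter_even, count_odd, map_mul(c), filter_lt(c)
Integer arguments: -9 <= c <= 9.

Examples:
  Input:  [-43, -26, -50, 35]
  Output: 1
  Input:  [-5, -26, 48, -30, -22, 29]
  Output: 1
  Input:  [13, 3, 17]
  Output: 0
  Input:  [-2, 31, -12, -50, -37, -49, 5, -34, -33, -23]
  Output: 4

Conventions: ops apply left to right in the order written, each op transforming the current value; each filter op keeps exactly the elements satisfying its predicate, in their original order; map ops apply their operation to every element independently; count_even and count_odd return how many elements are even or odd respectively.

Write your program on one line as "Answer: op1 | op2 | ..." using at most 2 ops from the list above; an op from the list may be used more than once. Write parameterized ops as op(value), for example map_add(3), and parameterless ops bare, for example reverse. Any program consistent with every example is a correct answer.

filter_lt(-3) | count_odd

Check, running the answer program on each example:
  [-43, -26, -50, 35] -> [-43, -26, -50] -> 1
  [-5, -26, 48, -30, -22, 29] -> [-5, -26, -30, -22] -> 1
  [13, 3, 17] -> [] -> 0
  [-2, 31, -12, -50, -37, -49, 5, -34, -33, -23] -> [-12, -50, -37, -49, -34, -33, -23] -> 4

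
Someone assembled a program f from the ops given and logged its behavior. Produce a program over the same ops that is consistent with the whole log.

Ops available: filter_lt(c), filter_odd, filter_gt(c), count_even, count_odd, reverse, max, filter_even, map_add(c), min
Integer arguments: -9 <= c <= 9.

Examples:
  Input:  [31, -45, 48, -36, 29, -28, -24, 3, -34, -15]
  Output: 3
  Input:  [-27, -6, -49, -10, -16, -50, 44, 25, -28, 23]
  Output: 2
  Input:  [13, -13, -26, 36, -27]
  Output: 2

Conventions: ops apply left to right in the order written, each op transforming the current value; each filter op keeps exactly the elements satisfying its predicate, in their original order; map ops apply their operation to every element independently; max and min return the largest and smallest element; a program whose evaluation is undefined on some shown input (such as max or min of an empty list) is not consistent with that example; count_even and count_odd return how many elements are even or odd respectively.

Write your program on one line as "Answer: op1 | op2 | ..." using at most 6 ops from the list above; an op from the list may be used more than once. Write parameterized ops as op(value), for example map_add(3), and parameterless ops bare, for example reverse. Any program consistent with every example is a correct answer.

map_add(2) | map_add(-3) | filter_even | map_add(-8) | filter_lt(4) | count_even

Check, running the answer program on each example:
  [31, -45, 48, -36, 29, -28, -24, 3, -34, -15] -> [33, -43, 50, -34, 31, -26, -22, 5, -32, -13] -> [30, -46, 47, -37, 28, -29, -25, 2, -35, -16] -> [30, -46, 28, 2, -16] -> [22, -54, 20, -6, -24] -> [-54, -6, -24] -> 3
  [-27, -6, -49, -10, -16, -50, 44, 25, -28, 23] -> [-25, -4, -47, -8, -14, -48, 46, 27, -26, 25] -> [-28, -7, -50, -11, -17, -51, 43, 24, -29, 22] -> [-28, -50, 24, 22] -> [-36, -58, 16, 14] -> [-36, -58] -> 2
  [13, -13, -26, 36, -27] -> [15, -11, -24, 38, -25] -> [12, -14, -27, 35, -28] -> [12, -14, -28] -> [4, -22, -36] -> [-22, -36] -> 2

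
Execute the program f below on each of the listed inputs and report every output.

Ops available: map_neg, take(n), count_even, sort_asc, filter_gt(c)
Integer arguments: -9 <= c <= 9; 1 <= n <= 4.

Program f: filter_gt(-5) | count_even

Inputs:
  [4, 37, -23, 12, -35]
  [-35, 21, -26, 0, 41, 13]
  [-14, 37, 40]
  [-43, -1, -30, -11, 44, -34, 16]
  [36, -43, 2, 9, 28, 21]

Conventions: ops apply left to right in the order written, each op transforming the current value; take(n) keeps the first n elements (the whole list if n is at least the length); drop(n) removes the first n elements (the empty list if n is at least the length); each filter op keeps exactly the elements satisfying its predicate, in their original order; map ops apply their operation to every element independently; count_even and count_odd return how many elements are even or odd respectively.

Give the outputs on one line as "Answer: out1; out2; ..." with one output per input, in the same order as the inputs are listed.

2; 1; 1; 2; 3

Execution, op by op:
  [4, 37, -23, 12, -35] -> [4, 37, 12] -> 2
  [-35, 21, -26, 0, 41, 13] -> [21, 0, 41, 13] -> 1
  [-14, 37, 40] -> [37, 40] -> 1
  [-43, -1, -30, -11, 44, -34, 16] -> [-1, 44, 16] -> 2
  [36, -43, 2, 9, 28, 21] -> [36, 2, 9, 28, 21] -> 3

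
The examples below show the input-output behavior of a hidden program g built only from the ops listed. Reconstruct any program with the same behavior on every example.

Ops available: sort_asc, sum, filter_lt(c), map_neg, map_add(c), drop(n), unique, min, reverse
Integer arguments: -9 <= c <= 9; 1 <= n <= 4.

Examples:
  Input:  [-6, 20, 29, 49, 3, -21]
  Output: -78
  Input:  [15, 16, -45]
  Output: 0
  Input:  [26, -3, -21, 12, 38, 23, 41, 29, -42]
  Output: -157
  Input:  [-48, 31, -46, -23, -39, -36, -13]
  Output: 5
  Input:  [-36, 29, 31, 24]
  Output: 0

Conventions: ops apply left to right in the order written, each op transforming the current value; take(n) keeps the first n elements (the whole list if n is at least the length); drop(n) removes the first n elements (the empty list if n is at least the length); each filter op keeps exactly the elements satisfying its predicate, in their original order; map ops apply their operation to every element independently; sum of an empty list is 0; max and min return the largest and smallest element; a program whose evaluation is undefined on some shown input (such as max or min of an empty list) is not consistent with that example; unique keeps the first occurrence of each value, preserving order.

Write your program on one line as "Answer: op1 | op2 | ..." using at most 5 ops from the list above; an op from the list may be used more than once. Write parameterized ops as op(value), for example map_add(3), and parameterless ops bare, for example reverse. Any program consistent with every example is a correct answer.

map_neg | sort_asc | reverse | drop(4) | sum

Check, running the answer program on each example:
  [-6, 20, 29, 49, 3, -21] -> [6, -20, -29, -49, -3, 21] -> [-49, -29, -20, -3, 6, 21] -> [21, 6, -3, -20, -29, -49] -> [-29, -49] -> -78
  [15, 16, -45] -> [-15, -16, 45] -> [-16, -15, 45] -> [45, -15, -16] -> [] -> 0
  [26, -3, -21, 12, 38, 23, 41, 29, -42] -> [-26, 3, 21, -12, -38, -23, -41, -29, 42] -> [-41, -38, -29, -26, -23, -12, 3, 21, 42] -> [42, 21, 3, -12, -23, -26, -29, -38, -41] -> [-23, -26, -29, -38, -41] -> -157
  [-48, 31, -46, -23, -39, -36, -13] -> [48, -31, 46, 23, 39, 36, 13] -> [-31, 13, 23, 36, 39, 46, 48] -> [48, 46, 39, 36, 23, 13, -31] -> [23, 13, -31] -> 5
  [-36, 29, 31, 24] -> [36, -29, -31, -24] -> [-31, -29, -24, 36] -> [36, -24, -29, -31] -> [] -> 0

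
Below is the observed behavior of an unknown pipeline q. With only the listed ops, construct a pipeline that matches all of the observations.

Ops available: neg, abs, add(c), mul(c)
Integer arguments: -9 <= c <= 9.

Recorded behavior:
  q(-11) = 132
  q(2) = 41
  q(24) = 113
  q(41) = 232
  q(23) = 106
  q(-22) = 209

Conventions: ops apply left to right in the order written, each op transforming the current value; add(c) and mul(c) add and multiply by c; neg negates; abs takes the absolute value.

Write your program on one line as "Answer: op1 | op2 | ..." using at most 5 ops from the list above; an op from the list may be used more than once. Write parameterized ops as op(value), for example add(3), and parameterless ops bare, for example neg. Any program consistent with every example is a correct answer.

add(-7) | mul(-7) | add(6) | abs

Check, running the answer program on each example:
  -11 -> -18 -> 126 -> 132 -> 132
  2 -> -5 -> 35 -> 41 -> 41
  24 -> 17 -> -119 -> -113 -> 113
  41 -> 34 -> -238 -> -232 -> 232
  23 -> 16 -> -112 -> -106 -> 106
  -22 -> -29 -> 203 -> 209 -> 209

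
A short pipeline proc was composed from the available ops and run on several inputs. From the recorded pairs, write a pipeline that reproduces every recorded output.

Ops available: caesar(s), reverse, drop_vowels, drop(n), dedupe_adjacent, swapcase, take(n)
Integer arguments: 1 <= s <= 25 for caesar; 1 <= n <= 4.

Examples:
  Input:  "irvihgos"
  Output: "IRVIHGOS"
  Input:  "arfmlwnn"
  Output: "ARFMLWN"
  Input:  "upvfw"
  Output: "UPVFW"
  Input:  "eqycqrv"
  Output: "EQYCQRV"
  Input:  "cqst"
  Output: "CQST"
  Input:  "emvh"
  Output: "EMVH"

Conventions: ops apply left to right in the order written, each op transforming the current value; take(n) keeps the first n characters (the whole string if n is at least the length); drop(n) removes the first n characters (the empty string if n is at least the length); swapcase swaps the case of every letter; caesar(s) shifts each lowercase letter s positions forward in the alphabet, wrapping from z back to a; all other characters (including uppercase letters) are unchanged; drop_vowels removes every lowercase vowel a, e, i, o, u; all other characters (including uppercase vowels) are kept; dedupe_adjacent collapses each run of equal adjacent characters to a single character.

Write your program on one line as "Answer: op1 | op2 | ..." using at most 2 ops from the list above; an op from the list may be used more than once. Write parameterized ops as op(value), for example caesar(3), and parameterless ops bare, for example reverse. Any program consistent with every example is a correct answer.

swapcase | dedupe_adjacent

Check, running the answer program on each example:
  "irvihgos" -> "IRVIHGOS" -> "IRVIHGOS"
  "arfmlwnn" -> "ARFMLWNN" -> "ARFMLWN"
  "upvfw" -> "UPVFW" -> "UPVFW"
  "eqycqrv" -> "EQYCQRV" -> "EQYCQRV"
  "cqst" -> "CQST" -> "CQST"
  "emvh" -> "EMVH" -> "EMVH"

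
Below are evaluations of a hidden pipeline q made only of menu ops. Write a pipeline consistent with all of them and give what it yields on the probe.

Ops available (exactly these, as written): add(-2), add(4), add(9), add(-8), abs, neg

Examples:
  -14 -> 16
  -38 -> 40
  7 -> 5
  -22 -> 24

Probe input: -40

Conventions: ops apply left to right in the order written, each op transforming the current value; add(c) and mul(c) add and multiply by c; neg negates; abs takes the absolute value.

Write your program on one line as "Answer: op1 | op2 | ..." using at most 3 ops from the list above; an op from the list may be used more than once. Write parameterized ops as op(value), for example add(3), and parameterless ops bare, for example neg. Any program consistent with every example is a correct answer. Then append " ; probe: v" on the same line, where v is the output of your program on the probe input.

add(-2) | abs ; probe: 42

Check, running the answer program on each example:
  -14 -> -16 -> 16
  -38 -> -40 -> 40
  7 -> 5 -> 5
  -22 -> -24 -> 24
  probe: -40 -> -42 -> 42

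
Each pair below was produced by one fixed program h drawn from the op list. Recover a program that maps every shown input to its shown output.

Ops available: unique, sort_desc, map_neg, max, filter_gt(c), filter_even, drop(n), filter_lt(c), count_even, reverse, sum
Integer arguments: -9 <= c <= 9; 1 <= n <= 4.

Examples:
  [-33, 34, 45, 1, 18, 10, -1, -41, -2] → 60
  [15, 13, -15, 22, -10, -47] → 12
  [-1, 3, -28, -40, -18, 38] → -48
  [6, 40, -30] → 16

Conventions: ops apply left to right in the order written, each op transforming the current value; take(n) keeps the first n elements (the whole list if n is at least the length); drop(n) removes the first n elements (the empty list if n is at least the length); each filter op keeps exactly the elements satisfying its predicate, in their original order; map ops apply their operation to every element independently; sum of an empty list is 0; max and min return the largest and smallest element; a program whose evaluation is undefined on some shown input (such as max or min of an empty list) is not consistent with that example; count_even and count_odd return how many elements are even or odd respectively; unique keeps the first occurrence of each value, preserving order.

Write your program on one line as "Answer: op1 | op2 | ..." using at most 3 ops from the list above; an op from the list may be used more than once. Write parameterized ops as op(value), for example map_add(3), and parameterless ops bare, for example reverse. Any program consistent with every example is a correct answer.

filter_even | sum

Check, running the answer program on each example:
  [-33, 34, 45, 1, 18, 10, -1, -41, -2] -> [34, 18, 10, -2] -> 60
  [15, 13, -15, 22, -10, -47] -> [22, -10] -> 12
  [-1, 3, -28, -40, -18, 38] -> [-28, -40, -18, 38] -> -48
  [6, 40, -30] -> [6, 40, -30] -> 16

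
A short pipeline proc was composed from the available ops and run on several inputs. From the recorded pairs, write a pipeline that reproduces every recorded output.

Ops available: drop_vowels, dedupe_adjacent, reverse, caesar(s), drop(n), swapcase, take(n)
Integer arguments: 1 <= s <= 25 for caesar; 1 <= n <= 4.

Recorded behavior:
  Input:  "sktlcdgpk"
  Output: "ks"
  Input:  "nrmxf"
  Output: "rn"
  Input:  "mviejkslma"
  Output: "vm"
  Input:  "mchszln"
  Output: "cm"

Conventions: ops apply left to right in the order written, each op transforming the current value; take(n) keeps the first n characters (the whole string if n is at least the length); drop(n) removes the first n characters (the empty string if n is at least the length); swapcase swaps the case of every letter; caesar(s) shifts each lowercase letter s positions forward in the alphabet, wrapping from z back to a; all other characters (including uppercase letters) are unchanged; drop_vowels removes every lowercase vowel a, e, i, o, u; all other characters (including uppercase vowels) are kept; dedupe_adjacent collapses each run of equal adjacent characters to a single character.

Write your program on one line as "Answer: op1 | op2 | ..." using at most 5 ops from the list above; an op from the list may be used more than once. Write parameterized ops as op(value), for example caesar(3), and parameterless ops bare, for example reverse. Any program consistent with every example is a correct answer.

take(2) | swapcase | reverse | swapcase

Check, running the answer program on each example:
  "sktlcdgpk" -> "sk" -> "SK" -> "KS" -> "ks"
  "nrmxf" -> "nr" -> "NR" -> "RN" -> "rn"
  "mviejkslma" -> "mv" -> "MV" -> "VM" -> "vm"
  "mchszln" -> "mc" -> "MC" -> "CM" -> "cm"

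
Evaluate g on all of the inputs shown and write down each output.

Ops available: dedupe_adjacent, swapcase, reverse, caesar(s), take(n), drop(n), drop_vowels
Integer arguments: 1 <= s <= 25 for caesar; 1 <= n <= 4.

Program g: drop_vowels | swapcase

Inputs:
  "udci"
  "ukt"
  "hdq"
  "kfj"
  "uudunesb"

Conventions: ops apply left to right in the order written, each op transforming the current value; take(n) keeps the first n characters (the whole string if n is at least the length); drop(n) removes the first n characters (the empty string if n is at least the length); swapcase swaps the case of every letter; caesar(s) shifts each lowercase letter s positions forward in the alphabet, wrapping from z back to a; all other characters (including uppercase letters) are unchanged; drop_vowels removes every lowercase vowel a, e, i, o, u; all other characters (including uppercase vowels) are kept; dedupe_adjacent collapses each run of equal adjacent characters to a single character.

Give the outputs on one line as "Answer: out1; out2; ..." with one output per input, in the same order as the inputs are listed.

"DC"; "KT"; "HDQ"; "KFJ"; "DNSB"

Execution, op by op:
  "udci" -> "dc" -> "DC"
  "ukt" -> "kt" -> "KT"
  "hdq" -> "hdq" -> "HDQ"
  "kfj" -> "kfj" -> "KFJ"
  "uudunesb" -> "dnsb" -> "DNSB"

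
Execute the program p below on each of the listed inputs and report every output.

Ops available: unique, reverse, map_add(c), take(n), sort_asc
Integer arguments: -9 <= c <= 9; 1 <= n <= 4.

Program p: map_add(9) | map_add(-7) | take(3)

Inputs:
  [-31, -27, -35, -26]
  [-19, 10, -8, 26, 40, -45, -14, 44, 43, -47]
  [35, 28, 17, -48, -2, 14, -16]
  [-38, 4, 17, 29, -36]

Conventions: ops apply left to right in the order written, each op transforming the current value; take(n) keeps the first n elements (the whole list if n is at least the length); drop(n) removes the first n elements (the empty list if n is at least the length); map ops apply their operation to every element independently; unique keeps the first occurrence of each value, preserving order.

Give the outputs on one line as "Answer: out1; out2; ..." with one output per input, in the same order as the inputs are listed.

[-29, -25, -33]; [-17, 12, -6]; [37, 30, 19]; [-36, 6, 19]

Execution, op by op:
  [-31, -27, -35, -26] -> [-22, -18, -26, -17] -> [-29, -25, -33, -24] -> [-29, -25, -33]
  [-19, 10, -8, 26, 40, -45, -14, 44, 43, -47] -> [-10, 19, 1, 35, 49, -36, -5, 53, 52, -38] -> [-17, 12, -6, 28, 42, -43, -12, 46, 45, -45] -> [-17, 12, -6]
  [35, 28, 17, -48, -2, 14, -16] -> [44, 37, 26, -39, 7, 23, -7] -> [37, 30, 19, -46, 0, 16, -14] -> [37, 30, 19]
  [-38, 4, 17, 29, -36] -> [-29, 13, 26, 38, -27] -> [-36, 6, 19, 31, -34] -> [-36, 6, 19]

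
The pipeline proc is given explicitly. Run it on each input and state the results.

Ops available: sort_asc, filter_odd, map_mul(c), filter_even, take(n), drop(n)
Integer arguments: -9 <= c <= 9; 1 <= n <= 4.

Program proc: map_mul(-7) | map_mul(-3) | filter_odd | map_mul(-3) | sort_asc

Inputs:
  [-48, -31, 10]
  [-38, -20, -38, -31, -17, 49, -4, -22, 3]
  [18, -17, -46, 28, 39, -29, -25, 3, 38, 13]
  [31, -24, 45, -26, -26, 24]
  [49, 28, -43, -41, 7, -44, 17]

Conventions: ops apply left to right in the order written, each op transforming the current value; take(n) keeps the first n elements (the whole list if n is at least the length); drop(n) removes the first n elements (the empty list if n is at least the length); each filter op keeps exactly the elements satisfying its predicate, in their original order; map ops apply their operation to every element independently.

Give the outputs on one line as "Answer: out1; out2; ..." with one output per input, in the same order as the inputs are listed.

[1953]; [-3087, -189, 1071, 1953]; [-2457, -819, -189, 1071, 1575, 1827]; [-2835, -1953]; [-3087, -1071, -441, 2583, 2709]

Execution, op by op:
  [-48, -31, 10] -> [336, 217, -70] -> [-1008, -651, 210] -> [-651] -> [1953] -> [1953]
  [-38, -20, -38, -31, -17, 49, -4, -22, 3] -> [266, 140, 266, 217, 119, -343, 28, 154, -21] -> [-798, -420, -798, -651, -357, 1029, -84, -462, 63] -> [-651, -357, 1029, 63] -> [1953, 1071, -3087, -189] -> [-3087, -189, 1071, 1953]
  [18, -17, -46, 28, 39, -29, -25, 3, 38, 13] -> [-126, 119, 322, -196, -273, 203, 175, -21, -266, -91] -> [378, -357, -966, 588, 819, -609, -525, 63, 798, 273] -> [-357, 819, -609, -525, 63, 273] -> [1071, -2457, 1827, 1575, -189, -819] -> [-2457, -819, -189, 1071, 1575, 1827]
  [31, -24, 45, -26, -26, 24] -> [-217, 168, -315, 182, 182, -168] -> [651, -504, 945, -546, -546, 504] -> [651, 945] -> [-1953, -2835] -> [-2835, -1953]
  [49, 28, -43, -41, 7, -44, 17] -> [-343, -196, 301, 287, -49, 308, -119] -> [1029, 588, -903, -861, 147, -924, 357] -> [1029, -903, -861, 147, 357] -> [-3087, 2709, 2583, -441, -1071] -> [-3087, -1071, -441, 2583, 2709]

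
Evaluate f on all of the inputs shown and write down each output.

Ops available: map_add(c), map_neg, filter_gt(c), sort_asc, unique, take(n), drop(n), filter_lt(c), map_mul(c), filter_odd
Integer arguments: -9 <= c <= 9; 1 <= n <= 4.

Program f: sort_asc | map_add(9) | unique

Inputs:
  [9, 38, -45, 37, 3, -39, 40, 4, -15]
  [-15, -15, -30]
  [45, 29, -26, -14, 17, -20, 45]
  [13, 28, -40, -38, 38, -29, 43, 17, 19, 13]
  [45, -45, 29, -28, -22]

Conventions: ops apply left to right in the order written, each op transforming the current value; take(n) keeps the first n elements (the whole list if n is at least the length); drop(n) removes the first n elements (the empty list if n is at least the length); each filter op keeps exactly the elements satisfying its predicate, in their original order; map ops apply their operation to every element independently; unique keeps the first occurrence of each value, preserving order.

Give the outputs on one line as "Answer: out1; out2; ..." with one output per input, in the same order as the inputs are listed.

[-36, -30, -6, 12, 13, 18, 46, 47, 49]; [-21, -6]; [-17, -11, -5, 26, 38, 54]; [-31, -29, -20, 22, 26, 28, 37, 47, 52]; [-36, -19, -13, 38, 54]

Execution, op by op:
  [9, 38, -45, 37, 3, -39, 40, 4, -15] -> [-45, -39, -15, 3, 4, 9, 37, 38, 40] -> [-36, -30, -6, 12, 13, 18, 46, 47, 49] -> [-36, -30, -6, 12, 13, 18, 46, 47, 49]
  [-15, -15, -30] -> [-30, -15, -15] -> [-21, -6, -6] -> [-21, -6]
  [45, 29, -26, -14, 17, -20, 45] -> [-26, -20, -14, 17, 29, 45, 45] -> [-17, -11, -5, 26, 38, 54, 54] -> [-17, -11, -5, 26, 38, 54]
  [13, 28, -40, -38, 38, -29, 43, 17, 19, 13] -> [-40, -38, -29, 13, 13, 17, 19, 28, 38, 43] -> [-31, -29, -20, 22, 22, 26, 28, 37, 47, 52] -> [-31, -29, -20, 22, 26, 28, 37, 47, 52]
  [45, -45, 29, -28, -22] -> [-45, -28, -22, 29, 45] -> [-36, -19, -13, 38, 54] -> [-36, -19, -13, 38, 54]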